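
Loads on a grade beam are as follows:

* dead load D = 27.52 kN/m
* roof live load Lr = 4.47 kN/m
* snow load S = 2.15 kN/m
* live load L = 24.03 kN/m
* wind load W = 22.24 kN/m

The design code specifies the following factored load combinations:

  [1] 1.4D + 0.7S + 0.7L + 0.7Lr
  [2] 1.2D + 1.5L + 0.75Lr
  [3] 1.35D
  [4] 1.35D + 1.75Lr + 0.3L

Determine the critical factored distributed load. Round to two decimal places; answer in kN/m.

72.42 kN/m

[1] 1.4(27.52) + 0.7(2.15) + 0.7(24.03) + 0.7(4.47) = 59.98
[2] 1.2(27.52) + 1.5(24.03) + 0.75(4.47) = 33.02 + 36.05 + 3.35 = 72.42
[3] 1.35(27.52) = 37.15
[4] 1.35(27.52) + 1.75(4.47) + 0.3(24.03) = 37.15 + 7.82 + 7.21 = 52.18
The controlling combination is 2, giving 72.42 kN/m.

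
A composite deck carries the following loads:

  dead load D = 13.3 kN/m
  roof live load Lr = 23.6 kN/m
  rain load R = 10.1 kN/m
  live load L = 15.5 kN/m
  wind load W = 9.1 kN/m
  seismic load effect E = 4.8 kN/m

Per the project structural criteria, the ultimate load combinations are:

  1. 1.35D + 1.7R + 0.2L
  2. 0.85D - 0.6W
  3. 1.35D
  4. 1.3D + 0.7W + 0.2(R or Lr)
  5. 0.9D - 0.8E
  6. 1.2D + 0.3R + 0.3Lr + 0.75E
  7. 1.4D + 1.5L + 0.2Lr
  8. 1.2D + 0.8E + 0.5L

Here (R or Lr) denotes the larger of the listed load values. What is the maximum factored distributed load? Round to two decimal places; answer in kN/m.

(R or Lr) → Lr = 23.6 kN/m.
1. 1.35(13.3) + 1.7(10.1) + 0.2(15.5) = 17.96 + 17.17 + 3.10 = 38.23
2. 0.85(13.3) - 0.6(9.1) = 11.31 - 5.46 = 5.85
3. 1.35(13.3) = 17.96
4. 1.3(13.3) + 0.7(9.1) + 0.2(23.6) = 17.29 + 6.37 + 4.72 = 28.38
5. 0.9(13.3) - 0.8(4.8) = 11.97 - 3.84 = 8.13
6. 1.2(13.3) + 0.3(10.1) + 0.3(23.6) + 0.75(4.8) = 15.96 + 3.03 + 7.08 + 3.60 = 29.67
7. 1.4(13.3) + 1.5(15.5) + 0.2(23.6) = 18.62 + 23.25 + 4.72 = 46.59
8. 1.2(13.3) + 0.8(4.8) + 0.5(15.5) = 15.96 + 3.84 + 7.75 = 27.55
Combination 7 governs: w_u = 46.59 kN/m.

46.59 kN/m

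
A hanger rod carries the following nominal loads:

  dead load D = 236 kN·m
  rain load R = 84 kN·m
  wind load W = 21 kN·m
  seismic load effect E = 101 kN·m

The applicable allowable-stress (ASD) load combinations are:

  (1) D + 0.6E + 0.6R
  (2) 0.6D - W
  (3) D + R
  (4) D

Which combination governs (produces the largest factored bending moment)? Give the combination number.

(1) 1.0(236) + 0.6(101) + 0.6(84) = 236.0 + 60.6 + 50.4 = 347.0
(2) 0.6(236) - 1.0(21) = 141.6 - 21.0 = 120.6
(3) 1.0(236) + 1.0(84) = 236.0 + 84.0 = 320.0
(4) 1.0(236) = 236.0
The largest value is 347.0 kN·m from combination 1.

Combination 1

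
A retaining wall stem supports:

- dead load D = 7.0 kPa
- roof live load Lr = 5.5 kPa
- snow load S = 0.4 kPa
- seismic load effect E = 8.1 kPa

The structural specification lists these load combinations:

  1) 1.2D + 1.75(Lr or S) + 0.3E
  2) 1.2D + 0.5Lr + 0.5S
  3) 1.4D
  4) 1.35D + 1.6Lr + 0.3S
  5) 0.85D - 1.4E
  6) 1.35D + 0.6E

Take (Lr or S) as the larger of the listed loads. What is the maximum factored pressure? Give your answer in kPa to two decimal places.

20.46 kPa

(Lr or S) → Lr = 5.5 kPa.
1) 1.2(7.0) + 1.75(5.5) + 0.3(8.1) = 20.46
2) 1.2(7.0) + 0.5(5.5) + 0.5(0.4) = 11.35
3) 1.4(7.0) = 9.80
4) 1.35(7.0) + 1.6(5.5) + 0.3(0.4) = 18.37
5) 0.85(7.0) - 1.4(8.1) = -5.39
6) 1.35(7.0) + 0.6(8.1) = 14.31
Maximum is from combination 1.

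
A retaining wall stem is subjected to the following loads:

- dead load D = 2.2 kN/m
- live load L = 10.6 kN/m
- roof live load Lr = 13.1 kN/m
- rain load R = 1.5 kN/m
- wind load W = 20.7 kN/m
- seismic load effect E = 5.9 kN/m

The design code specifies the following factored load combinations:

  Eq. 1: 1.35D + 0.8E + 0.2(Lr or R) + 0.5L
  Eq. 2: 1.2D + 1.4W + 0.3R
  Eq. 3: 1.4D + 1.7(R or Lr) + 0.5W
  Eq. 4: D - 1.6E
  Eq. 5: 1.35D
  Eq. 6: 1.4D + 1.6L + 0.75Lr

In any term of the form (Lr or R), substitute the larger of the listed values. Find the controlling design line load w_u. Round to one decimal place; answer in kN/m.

(Lr or R) → Lr = 13.1 kN/m; (R or Lr) → Lr = 13.1 kN/m.
Eq. 1: 1.35(2.2) + 0.8(5.9) + 0.2(13.1) + 0.5(10.6) = 3.0 + 4.7 + 2.6 + 5.3 = 15.6
Eq. 2: 1.2(2.2) + 1.4(20.7) + 0.3(1.5) = 2.6 + 29.0 + 0.5 = 32.1
Eq. 3: 1.4(2.2) + 1.7(13.1) + 0.5(20.7) = 35.7
Eq. 4: 1.0(2.2) - 1.6(5.9) = 2.2 - 9.4 = -7.2
Eq. 5: 1.35(2.2) = 3.0
Eq. 6: 1.4(2.2) + 1.6(10.6) + 0.75(13.1) = 3.1 + 17.0 + 9.8 = 29.9
Combination 3 governs: w_u = 35.7 kN/m.

35.7 kN/m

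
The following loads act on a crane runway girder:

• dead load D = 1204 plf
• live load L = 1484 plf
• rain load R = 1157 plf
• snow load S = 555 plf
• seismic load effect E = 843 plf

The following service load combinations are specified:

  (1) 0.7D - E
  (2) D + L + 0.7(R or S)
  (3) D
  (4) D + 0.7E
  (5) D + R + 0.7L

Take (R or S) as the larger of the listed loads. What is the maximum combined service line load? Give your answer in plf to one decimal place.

(R or S) → R = 1157 plf.
(1) 0.7(1204) - 1.0(843) = -0.2
(2) 1.0(1204) + 1.0(1484) + 0.7(1157) = 3497.9
(3) 1.0(1204) = 1204.0
(4) 1.0(1204) + 0.7(843) = 1794.1
(5) 1.0(1204) + 1.0(1157) + 0.7(1484) = 3399.8
Combination 2 governs: w = 3497.9 plf.

3497.9 plf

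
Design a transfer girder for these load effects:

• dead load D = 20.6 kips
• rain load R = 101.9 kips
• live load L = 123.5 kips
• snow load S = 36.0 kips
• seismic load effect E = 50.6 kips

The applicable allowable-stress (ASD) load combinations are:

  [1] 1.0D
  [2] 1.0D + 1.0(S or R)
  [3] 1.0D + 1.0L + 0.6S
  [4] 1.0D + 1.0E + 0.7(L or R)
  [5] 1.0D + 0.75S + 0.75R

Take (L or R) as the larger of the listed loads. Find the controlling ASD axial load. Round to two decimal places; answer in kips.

165.70 kips

(S or R) → R = 101.9 kips; (L or R) → L = 123.5 kips.
[1] 1.0(20.6) = 20.60
[2] 1.0(20.6) + 1.0(101.9) = 20.60 + 101.90 = 122.50
[3] 1.0(20.6) + 1.0(123.5) + 0.6(36.0) = 20.60 + 123.50 + 21.60 = 165.70
[4] 1.0(20.6) + 1.0(50.6) + 0.7(123.5) = 20.60 + 50.60 + 86.45 = 157.65
[5] 1.0(20.6) + 0.75(36.0) + 0.75(101.9) = 20.60 + 27.00 + 76.43 = 124.03
Maximum is from combination 3.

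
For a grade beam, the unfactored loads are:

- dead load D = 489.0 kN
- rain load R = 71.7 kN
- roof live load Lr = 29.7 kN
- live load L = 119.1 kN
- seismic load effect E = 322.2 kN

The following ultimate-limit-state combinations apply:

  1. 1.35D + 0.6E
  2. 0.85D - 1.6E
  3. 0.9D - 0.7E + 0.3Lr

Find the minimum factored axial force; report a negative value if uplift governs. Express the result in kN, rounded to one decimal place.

-99.9 kN

1. 1.35(489.0) + 0.6(322.2) = 660.2 + 193.3 = 853.5
2. 0.85(489.0) - 1.6(322.2) = -99.9
3. 0.9(489.0) - 0.7(322.2) + 0.3(29.7) = 440.1 - 225.5 + 8.9 = 223.5
Combination 2 gives the minimum: -99.9 kN.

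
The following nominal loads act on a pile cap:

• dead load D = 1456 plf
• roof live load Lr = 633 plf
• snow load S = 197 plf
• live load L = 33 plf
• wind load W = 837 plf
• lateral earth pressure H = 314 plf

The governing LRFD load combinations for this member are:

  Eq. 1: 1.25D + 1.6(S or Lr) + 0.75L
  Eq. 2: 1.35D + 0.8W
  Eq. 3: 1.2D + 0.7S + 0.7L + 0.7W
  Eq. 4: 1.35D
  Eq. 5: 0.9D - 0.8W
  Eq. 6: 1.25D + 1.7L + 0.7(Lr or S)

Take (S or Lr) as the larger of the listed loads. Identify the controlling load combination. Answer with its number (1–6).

(S or Lr) → Lr = 633 plf; (Lr or S) → Lr = 633 plf.
Eq. 1: 1.25(1456) + 1.6(633) + 0.75(33) = 1820.0 + 1012.8 + 24.8 = 2857.6
Eq. 2: 1.35(1456) + 0.8(837) = 1965.6 + 669.6 = 2635.2
Eq. 3: 1.2(1456) + 0.7(197) + 0.7(33) + 0.7(837) = 1747.2 + 137.9 + 23.1 + 585.9 = 2494.1
Eq. 4: 1.35(1456) = 1965.6
Eq. 5: 0.9(1456) - 0.8(837) = 1310.4 - 669.6 = 640.8
Eq. 6: 1.25(1456) + 1.7(33) + 0.7(633) = 1820.0 + 56.1 + 443.1 = 2319.2
The largest value is 2857.6 plf from combination 1.

Combination 1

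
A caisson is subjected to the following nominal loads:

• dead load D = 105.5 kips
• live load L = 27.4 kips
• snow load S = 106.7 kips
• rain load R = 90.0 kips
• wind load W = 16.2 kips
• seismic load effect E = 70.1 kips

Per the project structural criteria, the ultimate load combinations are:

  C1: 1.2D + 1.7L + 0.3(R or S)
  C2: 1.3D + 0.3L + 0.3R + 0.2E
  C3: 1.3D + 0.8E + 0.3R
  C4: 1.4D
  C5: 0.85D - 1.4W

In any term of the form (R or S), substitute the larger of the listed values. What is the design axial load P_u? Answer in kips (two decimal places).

220.23 kips

(R or S) → S = 106.7 kips.
C1: 1.2(105.5) + 1.7(27.4) + 0.3(106.7) = 205.19
C2: 1.3(105.5) + 0.3(27.4) + 0.3(90.0) + 0.2(70.1) = 186.39
C3: 1.3(105.5) + 0.8(70.1) + 0.3(90.0) = 220.23
C4: 1.4(105.5) = 147.70
C5: 0.85(105.5) - 1.4(16.2) = 67.00
Maximum is from combination 3.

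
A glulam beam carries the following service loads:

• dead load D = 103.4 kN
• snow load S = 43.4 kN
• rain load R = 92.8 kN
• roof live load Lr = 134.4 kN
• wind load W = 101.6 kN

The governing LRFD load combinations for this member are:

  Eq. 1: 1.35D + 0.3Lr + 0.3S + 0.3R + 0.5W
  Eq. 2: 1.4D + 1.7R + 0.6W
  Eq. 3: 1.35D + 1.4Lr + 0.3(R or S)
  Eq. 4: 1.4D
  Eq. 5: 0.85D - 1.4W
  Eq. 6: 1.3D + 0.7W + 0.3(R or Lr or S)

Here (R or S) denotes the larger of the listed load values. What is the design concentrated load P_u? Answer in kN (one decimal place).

363.5 kN

(R or S) → R = 92.8 kN; (R or Lr or S) → Lr = 134.4 kN.
Eq. 1: 1.35(103.4) + 0.3(134.4) + 0.3(43.4) + 0.3(92.8) + 0.5(101.6) = 271.6
Eq. 2: 1.4(103.4) + 1.7(92.8) + 0.6(101.6) = 363.5
Eq. 3: 1.35(103.4) + 1.4(134.4) + 0.3(92.8) = 139.6 + 188.2 + 27.8 = 355.6
Eq. 4: 1.4(103.4) = 144.8
Eq. 5: 0.85(103.4) - 1.4(101.6) = -54.4
Eq. 6: 1.3(103.4) + 0.7(101.6) + 0.3(134.4) = 245.9
Maximum is from combination 2.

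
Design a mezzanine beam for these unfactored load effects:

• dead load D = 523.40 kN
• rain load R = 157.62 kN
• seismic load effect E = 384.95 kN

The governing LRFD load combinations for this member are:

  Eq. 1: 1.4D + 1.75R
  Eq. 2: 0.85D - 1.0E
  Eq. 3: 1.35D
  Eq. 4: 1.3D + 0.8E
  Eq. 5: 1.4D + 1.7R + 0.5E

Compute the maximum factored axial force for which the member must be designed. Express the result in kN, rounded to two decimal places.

1193.19 kN

Eq. 1: 1.4(523.40) + 1.75(157.62) = 732.76 + 275.84 = 1008.60
Eq. 2: 0.85(523.40) - 1.0(384.95) = 444.89 - 384.95 = 59.94
Eq. 3: 1.35(523.40) = 706.59
Eq. 4: 1.3(523.40) + 0.8(384.95) = 680.42 + 307.96 = 988.38
Eq. 5: 1.4(523.40) + 1.7(157.62) + 0.5(384.95) = 732.76 + 267.95 + 192.48 = 1193.19
The controlling combination is 5, giving 1193.19 kN.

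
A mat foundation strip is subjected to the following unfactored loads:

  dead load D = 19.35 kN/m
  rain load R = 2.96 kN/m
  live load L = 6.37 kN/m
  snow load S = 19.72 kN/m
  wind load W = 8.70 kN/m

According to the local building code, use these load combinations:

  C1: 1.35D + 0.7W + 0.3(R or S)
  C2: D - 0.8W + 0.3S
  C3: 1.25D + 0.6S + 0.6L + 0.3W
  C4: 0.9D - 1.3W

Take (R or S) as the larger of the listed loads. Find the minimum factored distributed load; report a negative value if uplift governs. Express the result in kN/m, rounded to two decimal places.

6.11 kN/m

(R or S) → S = 19.72 kN/m.
C1: 1.35(19.35) + 0.7(8.70) + 0.3(19.72) = 26.12 + 6.09 + 5.92 = 38.13
C2: 1.0(19.35) - 0.8(8.70) + 0.3(19.72) = 19.35 - 6.96 + 5.92 = 18.31
C3: 1.25(19.35) + 0.6(19.72) + 0.6(6.37) + 0.3(8.70) = 24.19 + 11.83 + 3.82 + 2.61 = 42.45
C4: 0.9(19.35) - 1.3(8.70) = 17.42 - 11.31 = 6.11
Combination 4 gives the minimum: 6.11 kN/m.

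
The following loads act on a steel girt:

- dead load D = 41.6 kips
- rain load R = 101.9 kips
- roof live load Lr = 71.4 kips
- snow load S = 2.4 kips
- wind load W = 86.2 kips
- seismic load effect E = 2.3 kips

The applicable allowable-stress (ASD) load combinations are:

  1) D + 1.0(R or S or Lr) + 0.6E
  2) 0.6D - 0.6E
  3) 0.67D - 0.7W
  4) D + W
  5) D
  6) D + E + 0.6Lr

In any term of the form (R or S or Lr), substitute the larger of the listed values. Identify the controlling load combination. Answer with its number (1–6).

Combination 1

(R or S or Lr) → R = 101.9 kips.
1) 1.0(41.6) + 1.0(101.9) + 0.6(2.3) = 41.60 + 101.90 + 1.38 = 144.88
2) 0.6(41.6) - 0.6(2.3) = 24.96 - 1.38 = 23.58
3) 0.67(41.6) - 0.7(86.2) = 27.87 - 60.34 = -32.47
4) 1.0(41.6) + 1.0(86.2) = 41.60 + 86.20 = 127.80
5) 1.0(41.6) = 41.60
6) 1.0(41.6) + 1.0(2.3) + 0.6(71.4) = 41.60 + 2.30 + 42.84 = 86.74
The largest value is 144.88 kips from combination 1.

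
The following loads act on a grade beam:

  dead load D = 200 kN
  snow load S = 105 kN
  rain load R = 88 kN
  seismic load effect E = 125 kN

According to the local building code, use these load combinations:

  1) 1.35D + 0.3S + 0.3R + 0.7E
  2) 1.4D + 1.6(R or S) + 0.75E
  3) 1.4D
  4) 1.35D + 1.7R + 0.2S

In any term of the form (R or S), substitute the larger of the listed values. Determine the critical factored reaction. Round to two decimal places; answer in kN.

(R or S) → S = 105 kN.
1) 1.35(200) + 0.3(105) + 0.3(88) + 0.7(125) = 415.40
2) 1.4(200) + 1.6(105) + 0.75(125) = 541.75
3) 1.4(200) = 280.00
4) 1.35(200) + 1.7(88) + 0.2(105) = 440.60
Maximum is from combination 2.

541.75 kN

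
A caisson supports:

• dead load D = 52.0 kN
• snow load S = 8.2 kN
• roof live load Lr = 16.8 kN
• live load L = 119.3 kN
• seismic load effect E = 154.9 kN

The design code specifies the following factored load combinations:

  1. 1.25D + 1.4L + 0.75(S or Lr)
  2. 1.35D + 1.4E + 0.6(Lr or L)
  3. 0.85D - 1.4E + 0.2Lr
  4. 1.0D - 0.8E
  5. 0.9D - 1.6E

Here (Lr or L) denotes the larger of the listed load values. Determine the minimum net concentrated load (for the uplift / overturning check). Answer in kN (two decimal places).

-201.04 kN

(S or Lr) → Lr = 16.8 kN; (Lr or L) → L = 119.3 kN.
1. 1.25(52.0) + 1.4(119.3) + 0.75(16.8) = 65.00 + 167.02 + 12.60 = 244.62
2. 1.35(52.0) + 1.4(154.9) + 0.6(119.3) = 70.20 + 216.86 + 71.58 = 358.64
3. 0.85(52.0) - 1.4(154.9) + 0.2(16.8) = 44.20 - 216.86 + 3.36 = -169.30
4. 1.0(52.0) - 0.8(154.9) = 52.00 - 123.92 = -71.92
5. 0.9(52.0) - 1.6(154.9) = 46.80 - 247.84 = -201.04
Combination 5 gives the minimum: -201.04 kN.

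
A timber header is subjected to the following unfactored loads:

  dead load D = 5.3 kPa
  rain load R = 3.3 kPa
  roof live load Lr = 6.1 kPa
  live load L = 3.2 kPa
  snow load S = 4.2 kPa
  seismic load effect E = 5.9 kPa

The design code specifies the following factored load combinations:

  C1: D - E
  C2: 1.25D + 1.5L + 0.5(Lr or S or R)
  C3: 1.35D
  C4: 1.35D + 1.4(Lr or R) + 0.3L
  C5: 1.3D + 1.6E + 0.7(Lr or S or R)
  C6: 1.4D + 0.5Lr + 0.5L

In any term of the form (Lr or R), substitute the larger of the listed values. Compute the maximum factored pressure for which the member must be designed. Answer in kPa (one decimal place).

20.6 kPa

(Lr or S or R) → Lr = 6.1 kPa; (Lr or R) → Lr = 6.1 kPa.
C1: 1.0(5.3) - 1.0(5.9) = 5.3 - 5.9 = -0.6
C2: 1.25(5.3) + 1.5(3.2) + 0.5(6.1) = 6.6 + 4.8 + 3.1 = 14.5
C3: 1.35(5.3) = 7.2
C4: 1.35(5.3) + 1.4(6.1) + 0.3(3.2) = 7.2 + 8.5 + 1.0 = 16.7
C5: 1.3(5.3) + 1.6(5.9) + 0.7(6.1) = 6.9 + 9.4 + 4.3 = 20.6
C6: 1.4(5.3) + 0.5(6.1) + 0.5(3.2) = 7.4 + 3.1 + 1.6 = 12.1
Combination 5 governs: p_u = 20.6 kPa.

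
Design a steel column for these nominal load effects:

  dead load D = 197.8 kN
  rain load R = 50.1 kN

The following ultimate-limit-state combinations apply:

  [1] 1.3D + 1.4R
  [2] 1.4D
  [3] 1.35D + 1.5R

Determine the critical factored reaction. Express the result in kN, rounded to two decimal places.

[1] 1.3(197.8) + 1.4(50.1) = 327.28
[2] 1.4(197.8) = 276.92
[3] 1.35(197.8) + 1.5(50.1) = 342.18
Maximum is from combination 3.

342.18 kN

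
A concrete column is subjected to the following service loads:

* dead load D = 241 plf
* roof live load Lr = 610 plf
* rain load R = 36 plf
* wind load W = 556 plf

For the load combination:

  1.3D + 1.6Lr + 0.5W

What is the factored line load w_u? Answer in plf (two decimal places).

1567.30 plf

1.3(241) + 1.6(610) + 0.5(556) = 313.30 + 976.00 + 278.00 = 1567.30
w_u = 1567.30 plf.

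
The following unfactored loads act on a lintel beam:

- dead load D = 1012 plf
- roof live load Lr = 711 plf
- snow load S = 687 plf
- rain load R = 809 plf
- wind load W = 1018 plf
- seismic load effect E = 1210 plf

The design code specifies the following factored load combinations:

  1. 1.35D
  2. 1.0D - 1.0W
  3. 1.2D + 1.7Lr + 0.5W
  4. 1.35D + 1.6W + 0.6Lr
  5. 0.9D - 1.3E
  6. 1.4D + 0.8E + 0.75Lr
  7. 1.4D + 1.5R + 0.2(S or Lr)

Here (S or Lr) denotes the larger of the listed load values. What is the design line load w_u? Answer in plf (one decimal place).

3421.6 plf

(S or Lr) → Lr = 711 plf.
1. 1.35(1012) = 1366.2
2. 1.0(1012) - 1.0(1018) = 1012.0 - 1018.0 = -6.0
3. 1.2(1012) + 1.7(711) + 0.5(1018) = 1214.4 + 1208.7 + 509.0 = 2932.1
4. 1.35(1012) + 1.6(1018) + 0.6(711) = 1366.2 + 1628.8 + 426.6 = 3421.6
5. 0.9(1012) - 1.3(1210) = 910.8 - 1573.0 = -662.2
6. 1.4(1012) + 0.8(1210) + 0.75(711) = 1416.8 + 968.0 + 533.3 = 2918.1
7. 1.4(1012) + 1.5(809) + 0.2(711) = 1416.8 + 1213.5 + 142.2 = 2772.5
Combination 4 governs: w_u = 3421.6 plf.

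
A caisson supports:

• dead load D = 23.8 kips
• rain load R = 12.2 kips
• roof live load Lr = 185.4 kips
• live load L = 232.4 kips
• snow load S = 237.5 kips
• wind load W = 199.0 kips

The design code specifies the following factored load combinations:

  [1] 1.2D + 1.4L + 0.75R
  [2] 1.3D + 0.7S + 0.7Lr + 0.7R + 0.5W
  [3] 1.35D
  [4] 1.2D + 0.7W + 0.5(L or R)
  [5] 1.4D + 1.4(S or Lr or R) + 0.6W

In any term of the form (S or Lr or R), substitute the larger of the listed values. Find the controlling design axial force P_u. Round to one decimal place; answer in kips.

485.2 kips

(L or R) → L = 232.4 kips; (S or Lr or R) → S = 237.5 kips.
[1] 1.2(23.8) + 1.4(232.4) + 0.75(12.2) = 363.1
[2] 1.3(23.8) + 0.7(237.5) + 0.7(185.4) + 0.7(12.2) + 0.5(199.0) = 30.9 + 166.3 + 129.8 + 8.5 + 99.5 = 435.0
[3] 1.35(23.8) = 32.1
[4] 1.2(23.8) + 0.7(199.0) + 0.5(232.4) = 28.6 + 139.3 + 116.2 = 284.1
[5] 1.4(23.8) + 1.4(237.5) + 0.6(199.0) = 33.3 + 332.5 + 119.4 = 485.2
The controlling combination is 5, giving 485.2 kips.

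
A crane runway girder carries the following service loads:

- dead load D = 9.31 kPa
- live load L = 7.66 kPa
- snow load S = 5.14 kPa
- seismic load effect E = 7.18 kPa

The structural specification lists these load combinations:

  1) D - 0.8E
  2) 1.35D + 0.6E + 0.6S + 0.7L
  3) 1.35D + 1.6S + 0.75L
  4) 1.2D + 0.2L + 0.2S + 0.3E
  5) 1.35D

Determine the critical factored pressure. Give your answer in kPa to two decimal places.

26.54 kPa

1) 1.0(9.31) - 0.8(7.18) = 3.57
2) 1.35(9.31) + 0.6(7.18) + 0.6(5.14) + 0.7(7.66) = 25.32
3) 1.35(9.31) + 1.6(5.14) + 0.75(7.66) = 26.54
4) 1.2(9.31) + 0.2(7.66) + 0.2(5.14) + 0.3(7.18) = 15.89
5) 1.35(9.31) = 12.57
Maximum is from combination 3.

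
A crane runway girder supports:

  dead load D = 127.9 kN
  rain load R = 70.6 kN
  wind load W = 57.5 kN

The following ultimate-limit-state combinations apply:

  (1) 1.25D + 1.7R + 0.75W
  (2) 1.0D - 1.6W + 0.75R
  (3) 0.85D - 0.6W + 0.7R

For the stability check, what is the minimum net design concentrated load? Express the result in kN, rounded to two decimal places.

88.85 kN

(1) 1.25(127.9) + 1.7(70.6) + 0.75(57.5) = 323.02
(2) 1.0(127.9) - 1.6(57.5) + 0.75(70.6) = 88.85
(3) 0.85(127.9) - 0.6(57.5) + 0.7(70.6) = 123.64
Combination 2 gives the minimum: 88.85 kN.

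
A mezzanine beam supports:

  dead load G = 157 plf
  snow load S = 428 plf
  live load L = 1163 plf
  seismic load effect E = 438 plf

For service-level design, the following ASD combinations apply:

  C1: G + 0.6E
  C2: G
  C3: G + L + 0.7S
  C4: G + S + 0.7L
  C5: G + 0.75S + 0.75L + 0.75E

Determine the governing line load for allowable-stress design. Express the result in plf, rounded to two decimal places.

1678.75 plf

C1: 1.0(157) + 0.6(438) = 419.80
C2: 1.0(157) = 157.00
C3: 1.0(157) + 1.0(1163) + 0.7(428) = 1619.60
C4: 1.0(157) + 1.0(428) + 0.7(1163) = 1399.10
C5: 1.0(157) + 0.75(428) + 0.75(1163) + 0.75(438) = 1678.75
Maximum is from combination 5.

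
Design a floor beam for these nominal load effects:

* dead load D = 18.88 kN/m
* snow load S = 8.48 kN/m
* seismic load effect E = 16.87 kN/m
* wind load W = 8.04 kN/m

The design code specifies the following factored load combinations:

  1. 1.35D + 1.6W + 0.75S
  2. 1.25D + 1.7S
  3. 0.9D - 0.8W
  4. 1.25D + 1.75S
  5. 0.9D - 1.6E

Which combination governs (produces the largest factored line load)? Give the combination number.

1. 1.35(18.88) + 1.6(8.04) + 0.75(8.48) = 25.49 + 12.86 + 6.36 = 44.71
2. 1.25(18.88) + 1.7(8.48) = 23.60 + 14.42 = 38.02
3. 0.9(18.88) - 0.8(8.04) = 16.99 - 6.43 = 10.56
4. 1.25(18.88) + 1.75(8.48) = 23.60 + 14.84 = 38.44
5. 0.9(18.88) - 1.6(16.87) = 16.99 - 26.99 = -10.00
The largest value is 44.71 kN/m from combination 1.

Combination 1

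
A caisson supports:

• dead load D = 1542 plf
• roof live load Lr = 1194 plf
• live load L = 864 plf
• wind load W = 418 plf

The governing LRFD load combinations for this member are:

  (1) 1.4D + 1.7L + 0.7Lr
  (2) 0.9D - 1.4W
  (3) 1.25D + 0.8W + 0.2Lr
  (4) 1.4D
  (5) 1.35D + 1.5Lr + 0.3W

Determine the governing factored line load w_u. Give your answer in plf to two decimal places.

(1) 1.4(1542) + 1.7(864) + 0.7(1194) = 4463.40
(2) 0.9(1542) - 1.4(418) = 802.60
(3) 1.25(1542) + 0.8(418) + 0.2(1194) = 2500.70
(4) 1.4(1542) = 2158.80
(5) 1.35(1542) + 1.5(1194) + 0.3(418) = 3998.10
The controlling combination is 1, giving 4463.40 plf.

4463.40 plf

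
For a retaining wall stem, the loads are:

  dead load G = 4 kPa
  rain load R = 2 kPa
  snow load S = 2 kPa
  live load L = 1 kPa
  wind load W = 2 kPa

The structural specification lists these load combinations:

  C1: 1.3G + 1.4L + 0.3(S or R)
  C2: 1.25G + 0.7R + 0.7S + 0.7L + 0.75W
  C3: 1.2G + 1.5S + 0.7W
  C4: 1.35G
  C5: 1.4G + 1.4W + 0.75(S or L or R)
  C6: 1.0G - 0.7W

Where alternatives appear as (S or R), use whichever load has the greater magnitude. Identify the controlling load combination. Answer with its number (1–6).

(S or R) → S = 2 kPa; (S or L or R) → S = 2 kPa.
C1: 1.3(4) + 1.4(1) + 0.3(2) = 5.20 + 1.40 + 0.60 = 7.20
C2: 1.25(4) + 0.7(2) + 0.7(2) + 0.7(1) + 0.75(2) = 5.00 + 1.40 + 1.40 + 0.70 + 1.50 = 10.00
C3: 1.2(4) + 1.5(2) + 0.7(2) = 4.80 + 3.00 + 1.40 = 9.20
C4: 1.35(4) = 5.40
C5: 1.4(4) + 1.4(2) + 0.75(2) = 5.60 + 2.80 + 1.50 = 9.90
C6: 1.0(4) - 0.7(2) = 4.00 - 1.40 = 2.60
The largest value is 10.00 kPa from combination 2.

Combination 2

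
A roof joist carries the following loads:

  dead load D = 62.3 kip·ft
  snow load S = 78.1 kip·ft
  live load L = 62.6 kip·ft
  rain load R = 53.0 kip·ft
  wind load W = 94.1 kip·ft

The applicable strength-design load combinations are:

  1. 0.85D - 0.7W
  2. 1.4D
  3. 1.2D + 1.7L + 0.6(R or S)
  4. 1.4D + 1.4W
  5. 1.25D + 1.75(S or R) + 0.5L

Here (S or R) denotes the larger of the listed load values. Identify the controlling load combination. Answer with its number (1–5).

Combination 5

(R or S) → S = 78.1 kip·ft; (S or R) → S = 78.1 kip·ft.
1. 0.85(62.3) - 0.7(94.1) = -12.92
2. 1.4(62.3) = 87.22
3. 1.2(62.3) + 1.7(62.6) + 0.6(78.1) = 74.76 + 106.42 + 46.86 = 228.04
4. 1.4(62.3) + 1.4(94.1) = 87.22 + 131.74 = 218.96
5. 1.25(62.3) + 1.75(78.1) + 0.5(62.6) = 245.85
The largest value is 245.85 kip·ft from combination 5.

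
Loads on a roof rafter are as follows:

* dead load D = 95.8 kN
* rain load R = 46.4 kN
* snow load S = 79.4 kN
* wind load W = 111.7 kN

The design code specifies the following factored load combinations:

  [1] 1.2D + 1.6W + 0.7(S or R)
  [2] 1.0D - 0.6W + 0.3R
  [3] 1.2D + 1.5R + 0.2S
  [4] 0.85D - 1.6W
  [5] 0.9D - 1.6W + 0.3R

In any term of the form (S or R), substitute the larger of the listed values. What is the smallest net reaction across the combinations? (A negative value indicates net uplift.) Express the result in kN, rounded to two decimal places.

-97.29 kN

(S or R) → S = 79.4 kN.
[1] 1.2(95.8) + 1.6(111.7) + 0.7(79.4) = 114.96 + 178.72 + 55.58 = 349.26
[2] 1.0(95.8) - 0.6(111.7) + 0.3(46.4) = 95.80 - 67.02 + 13.92 = 42.70
[3] 1.2(95.8) + 1.5(46.4) + 0.2(79.4) = 114.96 + 69.60 + 15.88 = 200.44
[4] 0.85(95.8) - 1.6(111.7) = 81.43 - 178.72 = -97.29
[5] 0.9(95.8) - 1.6(111.7) + 0.3(46.4) = 86.22 - 178.72 + 13.92 = -78.58
Combination 4 gives the minimum: -97.29 kN.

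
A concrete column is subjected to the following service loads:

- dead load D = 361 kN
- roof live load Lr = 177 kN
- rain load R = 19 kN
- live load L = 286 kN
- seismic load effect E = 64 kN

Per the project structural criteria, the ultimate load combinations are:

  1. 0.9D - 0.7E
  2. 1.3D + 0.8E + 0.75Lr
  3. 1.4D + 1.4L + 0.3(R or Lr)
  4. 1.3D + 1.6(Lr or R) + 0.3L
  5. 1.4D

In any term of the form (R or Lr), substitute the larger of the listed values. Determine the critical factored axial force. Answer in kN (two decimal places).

958.90 kN

(R or Lr) → Lr = 177 kN; (Lr or R) → Lr = 177 kN.
1. 0.9(361) - 0.7(64) = 324.90 - 44.80 = 280.10
2. 1.3(361) + 0.8(64) + 0.75(177) = 469.30 + 51.20 + 132.75 = 653.25
3. 1.4(361) + 1.4(286) + 0.3(177) = 505.40 + 400.40 + 53.10 = 958.90
4. 1.3(361) + 1.6(177) + 0.3(286) = 469.30 + 283.20 + 85.80 = 838.30
5. 1.4(361) = 505.40
Maximum is from combination 3.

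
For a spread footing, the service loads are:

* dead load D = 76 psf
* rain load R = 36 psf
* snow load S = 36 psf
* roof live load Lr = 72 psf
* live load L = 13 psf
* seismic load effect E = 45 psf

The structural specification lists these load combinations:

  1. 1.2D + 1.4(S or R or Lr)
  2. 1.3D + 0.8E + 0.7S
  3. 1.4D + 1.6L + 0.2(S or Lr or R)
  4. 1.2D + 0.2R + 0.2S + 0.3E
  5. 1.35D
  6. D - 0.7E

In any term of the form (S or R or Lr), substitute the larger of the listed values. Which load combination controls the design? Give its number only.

(S or R or Lr) → Lr = 72 psf; (S or Lr or R) → Lr = 72 psf.
1. 1.2(76) + 1.4(72) = 91.2 + 100.8 = 192.0
2. 1.3(76) + 0.8(45) + 0.7(36) = 98.8 + 36.0 + 25.2 = 160.0
3. 1.4(76) + 1.6(13) + 0.2(72) = 106.4 + 20.8 + 14.4 = 141.6
4. 1.2(76) + 0.2(36) + 0.2(36) + 0.3(45) = 91.2 + 7.2 + 7.2 + 13.5 = 119.1
5. 1.35(76) = 102.6
6. 1.0(76) - 0.7(45) = 76.0 - 31.5 = 44.5
The largest value is 192.0 psf from combination 1.

Combination 1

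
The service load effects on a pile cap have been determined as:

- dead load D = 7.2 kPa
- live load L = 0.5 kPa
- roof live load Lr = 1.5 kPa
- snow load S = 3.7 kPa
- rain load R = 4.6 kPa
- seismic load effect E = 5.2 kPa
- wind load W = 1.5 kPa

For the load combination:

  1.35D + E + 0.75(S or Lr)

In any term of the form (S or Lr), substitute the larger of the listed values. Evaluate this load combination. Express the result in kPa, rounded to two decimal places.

(S or Lr) → S = 3.7 kPa.
1.35(7.2) + 1.0(5.2) + 0.75(3.7) = 9.72 + 5.20 + 2.78 = 17.70
q_u = 17.70 kPa.

17.70 kPa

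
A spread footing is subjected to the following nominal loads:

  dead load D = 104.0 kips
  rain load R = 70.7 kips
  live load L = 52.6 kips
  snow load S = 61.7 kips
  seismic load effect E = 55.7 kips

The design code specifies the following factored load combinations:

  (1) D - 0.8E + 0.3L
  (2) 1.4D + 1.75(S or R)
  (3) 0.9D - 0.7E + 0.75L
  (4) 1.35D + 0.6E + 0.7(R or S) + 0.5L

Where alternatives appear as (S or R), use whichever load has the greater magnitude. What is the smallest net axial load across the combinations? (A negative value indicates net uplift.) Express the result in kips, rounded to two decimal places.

75.22 kips

(S or R) → R = 70.7 kips; (R or S) → R = 70.7 kips.
(1) 1.0(104.0) - 0.8(55.7) + 0.3(52.6) = 104.00 - 44.56 + 15.78 = 75.22
(2) 1.4(104.0) + 1.75(70.7) = 145.60 + 123.73 = 269.33
(3) 0.9(104.0) - 0.7(55.7) + 0.75(52.6) = 93.60 - 38.99 + 39.45 = 94.06
(4) 1.35(104.0) + 0.6(55.7) + 0.7(70.7) + 0.5(52.6) = 140.40 + 33.42 + 49.49 + 26.30 = 249.61
Combination 1 gives the minimum: 75.22 kips.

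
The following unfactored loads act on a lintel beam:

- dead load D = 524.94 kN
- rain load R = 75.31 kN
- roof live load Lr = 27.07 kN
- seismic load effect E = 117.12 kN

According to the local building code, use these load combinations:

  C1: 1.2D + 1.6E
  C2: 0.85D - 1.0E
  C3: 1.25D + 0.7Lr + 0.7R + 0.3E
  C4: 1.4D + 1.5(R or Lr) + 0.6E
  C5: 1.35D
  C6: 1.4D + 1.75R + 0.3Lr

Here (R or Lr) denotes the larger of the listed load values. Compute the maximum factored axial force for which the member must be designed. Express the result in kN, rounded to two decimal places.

918.15 kN

(R or Lr) → R = 75.31 kN.
C1: 1.2(524.94) + 1.6(117.12) = 629.93 + 187.39 = 817.32
C2: 0.85(524.94) - 1.0(117.12) = 446.20 - 117.12 = 329.08
C3: 1.25(524.94) + 0.7(27.07) + 0.7(75.31) + 0.3(117.12) = 762.98
C4: 1.4(524.94) + 1.5(75.31) + 0.6(117.12) = 918.15
C5: 1.35(524.94) = 708.67
C6: 1.4(524.94) + 1.75(75.31) + 0.3(27.07) = 734.92 + 131.79 + 8.12 = 874.83
Combination 4 governs: N_u = 918.15 kN.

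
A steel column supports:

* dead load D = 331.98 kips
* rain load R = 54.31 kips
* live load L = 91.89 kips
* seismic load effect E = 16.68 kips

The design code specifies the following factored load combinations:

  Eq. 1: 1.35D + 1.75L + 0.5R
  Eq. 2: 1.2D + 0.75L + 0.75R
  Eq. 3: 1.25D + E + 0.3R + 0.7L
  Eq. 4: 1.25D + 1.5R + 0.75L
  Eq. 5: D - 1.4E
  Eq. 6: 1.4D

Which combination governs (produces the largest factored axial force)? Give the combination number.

Eq. 1: 1.35(331.98) + 1.75(91.89) + 0.5(54.31) = 448.17 + 160.81 + 27.16 = 636.14
Eq. 2: 1.2(331.98) + 0.75(91.89) + 0.75(54.31) = 398.38 + 68.92 + 40.73 = 508.03
Eq. 3: 1.25(331.98) + 1.0(16.68) + 0.3(54.31) + 0.7(91.89) = 414.98 + 16.68 + 16.29 + 64.32 = 512.27
Eq. 4: 1.25(331.98) + 1.5(54.31) + 0.75(91.89) = 565.36
Eq. 5: 1.0(331.98) - 1.4(16.68) = 331.98 - 23.35 = 308.63
Eq. 6: 1.4(331.98) = 464.77
The largest value is 636.14 kips from combination 1.

Combination 1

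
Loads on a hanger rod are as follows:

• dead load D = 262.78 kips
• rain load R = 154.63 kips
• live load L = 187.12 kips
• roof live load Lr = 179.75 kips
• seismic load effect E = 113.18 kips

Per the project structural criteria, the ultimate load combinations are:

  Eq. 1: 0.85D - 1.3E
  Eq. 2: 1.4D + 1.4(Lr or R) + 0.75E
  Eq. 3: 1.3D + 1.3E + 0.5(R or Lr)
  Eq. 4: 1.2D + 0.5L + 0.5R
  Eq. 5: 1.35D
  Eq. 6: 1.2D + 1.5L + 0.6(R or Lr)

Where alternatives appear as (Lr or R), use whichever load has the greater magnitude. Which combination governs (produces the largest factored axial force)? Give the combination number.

(Lr or R) → Lr = 179.75 kips; (R or Lr) → Lr = 179.75 kips.
Eq. 1: 0.85(262.78) - 1.3(113.18) = 76.23
Eq. 2: 1.4(262.78) + 1.4(179.75) + 0.75(113.18) = 704.43
Eq. 3: 1.3(262.78) + 1.3(113.18) + 0.5(179.75) = 578.62
Eq. 4: 1.2(262.78) + 0.5(187.12) + 0.5(154.63) = 486.21
Eq. 5: 1.35(262.78) = 354.75
Eq. 6: 1.2(262.78) + 1.5(187.12) + 0.6(179.75) = 703.87
The largest value is 704.43 kips from combination 2.

Combination 2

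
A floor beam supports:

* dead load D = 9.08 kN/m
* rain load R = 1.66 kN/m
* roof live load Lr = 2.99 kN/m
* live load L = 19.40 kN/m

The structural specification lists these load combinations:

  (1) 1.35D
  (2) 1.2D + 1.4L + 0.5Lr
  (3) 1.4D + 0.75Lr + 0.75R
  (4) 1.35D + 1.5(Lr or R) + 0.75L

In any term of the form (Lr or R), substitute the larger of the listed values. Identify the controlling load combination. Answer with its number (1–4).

Combination 2

(Lr or R) → Lr = 2.99 kN/m.
(1) 1.35(9.08) = 12.26
(2) 1.2(9.08) + 1.4(19.40) + 0.5(2.99) = 39.55
(3) 1.4(9.08) + 0.75(2.99) + 0.75(1.66) = 12.71 + 2.24 + 1.25 = 16.20
(4) 1.35(9.08) + 1.5(2.99) + 0.75(19.40) = 31.29
The largest value is 39.55 kN/m from combination 2.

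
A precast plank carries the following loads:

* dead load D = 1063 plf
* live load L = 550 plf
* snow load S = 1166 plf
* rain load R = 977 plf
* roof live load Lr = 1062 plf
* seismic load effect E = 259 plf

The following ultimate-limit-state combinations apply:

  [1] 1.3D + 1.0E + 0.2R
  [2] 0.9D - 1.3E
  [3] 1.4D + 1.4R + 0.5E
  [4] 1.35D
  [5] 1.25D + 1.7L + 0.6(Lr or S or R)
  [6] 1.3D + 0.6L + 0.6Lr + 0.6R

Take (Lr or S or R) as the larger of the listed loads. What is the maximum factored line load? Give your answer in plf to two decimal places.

2985.50 plf

(Lr or S or R) → S = 1166 plf.
[1] 1.3(1063) + 1.0(259) + 0.2(977) = 1381.90 + 259.00 + 195.40 = 1836.30
[2] 0.9(1063) - 1.3(259) = 956.70 - 336.70 = 620.00
[3] 1.4(1063) + 1.4(977) + 0.5(259) = 1488.20 + 1367.80 + 129.50 = 2985.50
[4] 1.35(1063) = 1435.05
[5] 1.25(1063) + 1.7(550) + 0.6(1166) = 1328.75 + 935.00 + 699.60 = 2963.35
[6] 1.3(1063) + 0.6(550) + 0.6(1062) + 0.6(977) = 1381.90 + 330.00 + 637.20 + 586.20 = 2935.30
Maximum is from combination 3.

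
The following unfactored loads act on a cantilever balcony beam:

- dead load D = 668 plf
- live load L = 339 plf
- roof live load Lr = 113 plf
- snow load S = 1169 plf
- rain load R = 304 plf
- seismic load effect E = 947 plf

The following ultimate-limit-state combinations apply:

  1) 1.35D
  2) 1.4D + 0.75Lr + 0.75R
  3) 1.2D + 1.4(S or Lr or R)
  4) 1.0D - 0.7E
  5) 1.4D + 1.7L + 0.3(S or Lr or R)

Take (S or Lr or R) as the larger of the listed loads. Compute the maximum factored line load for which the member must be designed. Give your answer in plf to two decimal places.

2438.20 plf

(S or Lr or R) → S = 1169 plf.
1) 1.35(668) = 901.80
2) 1.4(668) + 0.75(113) + 0.75(304) = 1247.95
3) 1.2(668) + 1.4(1169) = 2438.20
4) 1.0(668) - 0.7(947) = 5.10
5) 1.4(668) + 1.7(339) + 0.3(1169) = 1862.20
Maximum is from combination 3.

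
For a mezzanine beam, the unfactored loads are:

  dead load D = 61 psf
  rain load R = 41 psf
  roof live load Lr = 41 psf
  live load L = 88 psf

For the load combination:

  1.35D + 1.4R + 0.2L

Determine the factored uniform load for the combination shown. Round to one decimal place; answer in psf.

157.4 psf

1.35(61) + 1.4(41) + 0.2(88) = 82.4 + 57.4 + 17.6 = 157.4
q_u = 157.4 psf.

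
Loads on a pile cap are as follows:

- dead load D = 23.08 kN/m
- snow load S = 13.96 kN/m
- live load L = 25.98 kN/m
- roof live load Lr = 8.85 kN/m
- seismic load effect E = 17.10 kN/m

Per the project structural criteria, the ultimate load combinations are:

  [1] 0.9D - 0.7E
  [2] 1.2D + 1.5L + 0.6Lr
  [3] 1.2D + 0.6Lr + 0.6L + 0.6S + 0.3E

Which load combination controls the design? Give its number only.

Combination 2

[1] 0.9(23.08) - 0.7(17.10) = 20.77 - 11.97 = 8.80
[2] 1.2(23.08) + 1.5(25.98) + 0.6(8.85) = 27.70 + 38.97 + 5.31 = 71.98
[3] 1.2(23.08) + 0.6(8.85) + 0.6(25.98) + 0.6(13.96) + 0.3(17.10) = 62.10
The largest value is 71.98 kN/m from combination 2.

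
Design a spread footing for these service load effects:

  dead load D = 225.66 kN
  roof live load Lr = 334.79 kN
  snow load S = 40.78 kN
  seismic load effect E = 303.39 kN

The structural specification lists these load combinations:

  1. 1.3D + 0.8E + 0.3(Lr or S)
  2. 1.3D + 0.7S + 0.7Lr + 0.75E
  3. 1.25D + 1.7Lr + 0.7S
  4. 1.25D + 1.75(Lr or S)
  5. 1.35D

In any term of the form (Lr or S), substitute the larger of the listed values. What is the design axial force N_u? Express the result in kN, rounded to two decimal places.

(Lr or S) → Lr = 334.79 kN.
1. 1.3(225.66) + 0.8(303.39) + 0.3(334.79) = 293.36 + 242.71 + 100.44 = 636.51
2. 1.3(225.66) + 0.7(40.78) + 0.7(334.79) + 0.75(303.39) = 293.36 + 28.55 + 234.35 + 227.54 = 783.80
3. 1.25(225.66) + 1.7(334.79) + 0.7(40.78) = 879.76
4. 1.25(225.66) + 1.75(334.79) = 282.08 + 585.88 = 867.96
5. 1.35(225.66) = 304.64
Combination 3 governs: N_u = 879.76 kN.

879.76 kN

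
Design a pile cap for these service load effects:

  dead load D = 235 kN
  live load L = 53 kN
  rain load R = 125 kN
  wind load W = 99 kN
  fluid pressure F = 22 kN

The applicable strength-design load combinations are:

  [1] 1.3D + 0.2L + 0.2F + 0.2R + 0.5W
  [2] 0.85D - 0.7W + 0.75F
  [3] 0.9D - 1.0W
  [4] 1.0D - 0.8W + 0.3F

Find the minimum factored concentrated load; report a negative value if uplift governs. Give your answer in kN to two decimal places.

[1] 1.3(235) + 0.2(53) + 0.2(22) + 0.2(125) + 0.5(99) = 305.50 + 10.60 + 4.40 + 25.00 + 49.50 = 395.00
[2] 0.85(235) - 0.7(99) + 0.75(22) = 199.75 - 69.30 + 16.50 = 146.95
[3] 0.9(235) - 1.0(99) = 211.50 - 99.00 = 112.50
[4] 1.0(235) - 0.8(99) + 0.3(22) = 235.00 - 79.20 + 6.60 = 162.40
Combination 3 gives the minimum: 112.50 kN.

112.50 kN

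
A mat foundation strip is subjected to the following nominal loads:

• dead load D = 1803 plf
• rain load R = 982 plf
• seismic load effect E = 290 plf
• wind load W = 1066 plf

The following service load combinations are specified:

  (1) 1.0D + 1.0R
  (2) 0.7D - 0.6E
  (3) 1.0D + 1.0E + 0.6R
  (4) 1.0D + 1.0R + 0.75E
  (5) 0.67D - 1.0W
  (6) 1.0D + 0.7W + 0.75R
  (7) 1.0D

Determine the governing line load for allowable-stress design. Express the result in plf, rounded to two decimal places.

3285.70 plf

(1) 1.0(1803) + 1.0(982) = 2785.00
(2) 0.7(1803) - 0.6(290) = 1088.10
(3) 1.0(1803) + 1.0(290) + 0.6(982) = 2682.20
(4) 1.0(1803) + 1.0(982) + 0.75(290) = 3002.50
(5) 0.67(1803) - 1.0(1066) = 142.01
(6) 1.0(1803) + 0.7(1066) + 0.75(982) = 3285.70
(7) 1.0(1803) = 1803.00
Combination 6 governs: w = 3285.70 plf.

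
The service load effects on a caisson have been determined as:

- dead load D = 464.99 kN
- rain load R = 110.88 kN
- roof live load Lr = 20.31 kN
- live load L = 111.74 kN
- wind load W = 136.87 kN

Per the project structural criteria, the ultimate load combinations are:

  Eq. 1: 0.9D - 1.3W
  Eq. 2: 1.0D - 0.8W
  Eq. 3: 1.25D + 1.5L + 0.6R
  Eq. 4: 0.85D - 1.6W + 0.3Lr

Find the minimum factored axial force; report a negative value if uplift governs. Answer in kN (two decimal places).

Eq. 1: 0.9(464.99) - 1.3(136.87) = 418.49 - 177.93 = 240.56
Eq. 2: 1.0(464.99) - 0.8(136.87) = 464.99 - 109.50 = 355.49
Eq. 3: 1.25(464.99) + 1.5(111.74) + 0.6(110.88) = 581.24 + 167.61 + 66.53 = 815.38
Eq. 4: 0.85(464.99) - 1.6(136.87) + 0.3(20.31) = 395.24 - 218.99 + 6.09 = 182.34
Combination 4 gives the minimum: 182.34 kN.

182.34 kN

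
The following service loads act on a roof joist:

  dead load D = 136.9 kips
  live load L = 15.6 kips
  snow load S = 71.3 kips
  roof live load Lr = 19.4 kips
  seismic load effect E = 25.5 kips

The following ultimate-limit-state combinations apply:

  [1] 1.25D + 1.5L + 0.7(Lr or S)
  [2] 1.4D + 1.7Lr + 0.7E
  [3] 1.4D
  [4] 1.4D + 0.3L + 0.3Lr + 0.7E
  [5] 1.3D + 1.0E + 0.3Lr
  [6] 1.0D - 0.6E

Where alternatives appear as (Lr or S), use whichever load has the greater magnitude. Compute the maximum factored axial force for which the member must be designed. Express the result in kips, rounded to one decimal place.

(Lr or S) → S = 71.3 kips.
[1] 1.25(136.9) + 1.5(15.6) + 0.7(71.3) = 171.1 + 23.4 + 49.9 = 244.4
[2] 1.4(136.9) + 1.7(19.4) + 0.7(25.5) = 242.5
[3] 1.4(136.9) = 191.7
[4] 1.4(136.9) + 0.3(15.6) + 0.3(19.4) + 0.7(25.5) = 220.0
[5] 1.3(136.9) + 1.0(25.5) + 0.3(19.4) = 178.0 + 25.5 + 5.8 = 209.3
[6] 1.0(136.9) - 0.6(25.5) = 136.9 - 15.3 = 121.6
Maximum is from combination 1.

244.4 kips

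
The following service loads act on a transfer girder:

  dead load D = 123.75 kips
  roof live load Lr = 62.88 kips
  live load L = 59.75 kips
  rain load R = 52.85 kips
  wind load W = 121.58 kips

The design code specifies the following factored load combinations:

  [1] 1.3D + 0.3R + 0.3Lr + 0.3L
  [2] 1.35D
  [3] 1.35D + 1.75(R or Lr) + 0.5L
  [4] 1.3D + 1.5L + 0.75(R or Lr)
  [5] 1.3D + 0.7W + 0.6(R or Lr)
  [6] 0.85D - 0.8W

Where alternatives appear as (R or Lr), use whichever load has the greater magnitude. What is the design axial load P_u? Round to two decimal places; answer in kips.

306.98 kips

(R or Lr) → Lr = 62.88 kips.
[1] 1.3(123.75) + 0.3(52.85) + 0.3(62.88) + 0.3(59.75) = 213.52
[2] 1.35(123.75) = 167.06
[3] 1.35(123.75) + 1.75(62.88) + 0.5(59.75) = 167.06 + 110.04 + 29.88 = 306.98
[4] 1.3(123.75) + 1.5(59.75) + 0.75(62.88) = 297.66
[5] 1.3(123.75) + 0.7(121.58) + 0.6(62.88) = 283.71
[6] 0.85(123.75) - 0.8(121.58) = 7.92
Combination 3 governs: P_u = 306.98 kips.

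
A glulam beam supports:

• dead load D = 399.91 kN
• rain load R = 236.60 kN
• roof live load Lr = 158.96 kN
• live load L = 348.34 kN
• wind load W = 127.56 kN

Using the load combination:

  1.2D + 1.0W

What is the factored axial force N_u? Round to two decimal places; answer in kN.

607.45 kN

1.2(399.91) + 1.0(127.56) = 479.89 + 127.56 = 607.45
N_u = 607.45 kN.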